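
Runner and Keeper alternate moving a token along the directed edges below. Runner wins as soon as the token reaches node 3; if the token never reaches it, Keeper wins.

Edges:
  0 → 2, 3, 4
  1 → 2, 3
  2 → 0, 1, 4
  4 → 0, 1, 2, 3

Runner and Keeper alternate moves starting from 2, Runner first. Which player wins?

Track states (vertex, player-to-move).
A0 = {(3,Runner), (3,Keeper)}
A1: add {(0,Runner), (1,Runner), (4,Runner)}.
A2: add {(2,Keeper)}.
A3 = A2; e.g. (0,Keeper) stays out. (2,Runner) never enters ⇒ Keeper avoids the target.

Keeper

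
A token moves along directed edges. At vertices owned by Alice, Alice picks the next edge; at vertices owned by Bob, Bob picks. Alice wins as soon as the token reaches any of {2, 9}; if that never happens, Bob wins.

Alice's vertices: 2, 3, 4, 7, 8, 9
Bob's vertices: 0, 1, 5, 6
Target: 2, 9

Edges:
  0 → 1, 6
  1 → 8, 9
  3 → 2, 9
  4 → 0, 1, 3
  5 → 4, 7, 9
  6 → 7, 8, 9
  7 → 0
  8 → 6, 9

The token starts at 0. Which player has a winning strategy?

Bob

A0 = {2, 9}
A1: add {3, 8} — 3 (Alice) has 3→2; 8 (Alice) has 8→9.
A2: add {1, 4} — 1 (Bob): all of {8, 9} already in; 4 (Alice) has 4→3.
A3 = A2; e.g. 0 (Bob) can still go to 6. Fixed point.
0 never enters the attractor, so Bob can avoid the target forever.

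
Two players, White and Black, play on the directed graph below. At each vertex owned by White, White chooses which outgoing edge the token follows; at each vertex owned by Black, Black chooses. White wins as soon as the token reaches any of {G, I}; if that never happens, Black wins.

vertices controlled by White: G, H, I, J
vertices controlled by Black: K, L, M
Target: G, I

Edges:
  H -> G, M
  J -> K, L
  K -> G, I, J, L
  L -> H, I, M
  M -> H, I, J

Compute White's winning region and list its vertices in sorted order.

A0 = {G, I}
A1: add {H} — H (White) has H→G.
A2 = A1; e.g. J (White) has no edge into A1. Fixed point.
White's winning region = {G, H, I}.

G, H, I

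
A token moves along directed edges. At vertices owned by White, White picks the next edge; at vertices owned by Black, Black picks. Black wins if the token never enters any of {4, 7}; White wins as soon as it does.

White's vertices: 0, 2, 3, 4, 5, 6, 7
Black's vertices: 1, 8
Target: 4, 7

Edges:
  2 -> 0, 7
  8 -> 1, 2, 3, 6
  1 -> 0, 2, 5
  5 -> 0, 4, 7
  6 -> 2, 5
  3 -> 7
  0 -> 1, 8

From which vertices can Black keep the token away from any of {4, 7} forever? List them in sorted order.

A0 = {4, 7}
A1: add {2, 3, 5} — 2 (White) has 2→7; 3 (White) has 3→7; 5 (White) has 5→4.
A2: add {6} — 6 (White) has 6→2.
A3 = A2; e.g. 0 (White) has no edge into A2. Fixed point.
White's attractor = {2, 3, 4, 5, 6, 7}; Black avoids the target exactly from the complement.

0, 1, 8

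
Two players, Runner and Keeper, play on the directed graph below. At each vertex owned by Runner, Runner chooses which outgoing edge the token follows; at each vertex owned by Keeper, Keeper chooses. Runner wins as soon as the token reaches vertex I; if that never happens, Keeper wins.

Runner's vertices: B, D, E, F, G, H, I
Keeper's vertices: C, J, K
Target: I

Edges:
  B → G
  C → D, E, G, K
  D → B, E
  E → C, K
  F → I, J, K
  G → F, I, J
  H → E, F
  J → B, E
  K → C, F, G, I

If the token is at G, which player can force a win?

A0 = {I}
A1: add {F, G} — F (Runner) has F→I; G (Runner) has G→I.
G ∈ A1, so Runner can force the target.

Runner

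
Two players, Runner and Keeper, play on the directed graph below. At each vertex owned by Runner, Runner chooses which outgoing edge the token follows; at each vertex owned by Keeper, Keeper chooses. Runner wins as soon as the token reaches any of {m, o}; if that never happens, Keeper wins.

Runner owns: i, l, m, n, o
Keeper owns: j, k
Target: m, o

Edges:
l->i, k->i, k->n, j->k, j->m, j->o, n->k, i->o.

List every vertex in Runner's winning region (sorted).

A0 = {m, o}
A1: add {i} — i (Runner) has i→o.
A2: add {l} — l (Runner) has l→i.
A3 = A2; e.g. j (Keeper) can still go to k. Fixed point.
Runner's winning region = {i, l, m, o}.

i, l, m, o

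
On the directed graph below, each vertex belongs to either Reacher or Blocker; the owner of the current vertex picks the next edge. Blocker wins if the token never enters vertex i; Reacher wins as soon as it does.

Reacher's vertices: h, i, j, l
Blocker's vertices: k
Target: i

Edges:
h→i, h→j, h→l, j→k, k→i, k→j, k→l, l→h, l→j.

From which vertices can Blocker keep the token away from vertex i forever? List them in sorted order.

A0 = {i}
A1: add {h} — h (Reacher) has h→i.
A2: add {l} — l (Reacher) has l→h.
A3 = A2; e.g. j (Reacher) has no edge into A2. Fixed point.
Reacher's attractor = {h, i, l}; Blocker avoids the target exactly from the complement.

j, k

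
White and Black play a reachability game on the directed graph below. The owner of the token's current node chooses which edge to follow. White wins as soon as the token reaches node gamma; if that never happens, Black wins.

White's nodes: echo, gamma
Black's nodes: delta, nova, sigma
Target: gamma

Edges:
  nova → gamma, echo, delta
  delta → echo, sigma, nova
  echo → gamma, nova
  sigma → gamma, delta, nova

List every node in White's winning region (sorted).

A0 = {gamma}
A1: add {echo} — echo (White) has echo→gamma.
A2 = A1; e.g. delta (Black) can still go to sigma. Fixed point.
White's winning region = {echo, gamma}.

echo, gamma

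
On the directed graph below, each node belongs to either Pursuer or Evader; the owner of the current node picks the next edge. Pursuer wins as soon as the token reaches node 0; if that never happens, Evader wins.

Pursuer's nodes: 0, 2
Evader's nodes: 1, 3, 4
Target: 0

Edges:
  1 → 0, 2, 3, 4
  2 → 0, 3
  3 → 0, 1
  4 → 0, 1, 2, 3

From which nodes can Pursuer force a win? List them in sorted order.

0, 2

A0 = {0}
A1: add {2} — 2 (Pursuer) has 2→0.
A2 = A1; e.g. 1 (Evader) can still go to 3. Fixed point.
Pursuer's winning region = {0, 2}.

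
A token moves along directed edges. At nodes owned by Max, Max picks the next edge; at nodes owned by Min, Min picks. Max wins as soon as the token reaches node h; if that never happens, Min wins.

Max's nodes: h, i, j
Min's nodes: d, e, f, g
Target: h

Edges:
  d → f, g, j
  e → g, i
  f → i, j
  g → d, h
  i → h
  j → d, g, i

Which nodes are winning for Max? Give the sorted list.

A0 = {h}
A1: add {i} — i (Max) has i→h.
A2: add {j} — j (Max) has j→i.
A3: add {f} — f (Min): all of {i, j} already in.
A4 = A3; e.g. d (Min) can still go to g. Fixed point.
Max's winning region = {f, h, i, j}.

f, h, i, j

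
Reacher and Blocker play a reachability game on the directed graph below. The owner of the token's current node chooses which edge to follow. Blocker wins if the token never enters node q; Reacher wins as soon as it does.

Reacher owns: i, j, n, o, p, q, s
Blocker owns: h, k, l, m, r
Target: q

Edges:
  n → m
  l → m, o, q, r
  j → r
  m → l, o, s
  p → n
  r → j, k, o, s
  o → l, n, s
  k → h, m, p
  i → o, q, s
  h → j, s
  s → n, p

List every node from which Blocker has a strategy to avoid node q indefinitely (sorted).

h, j, k, l, m, n, o, p, r, s

A0 = {q}
A1: add {i} — i (Reacher) has i→q.
A2 = A1; e.g. h (Blocker) can still go to j. Fixed point.
Reacher's attractor = {i, q}; Blocker avoids the target exactly from the complement.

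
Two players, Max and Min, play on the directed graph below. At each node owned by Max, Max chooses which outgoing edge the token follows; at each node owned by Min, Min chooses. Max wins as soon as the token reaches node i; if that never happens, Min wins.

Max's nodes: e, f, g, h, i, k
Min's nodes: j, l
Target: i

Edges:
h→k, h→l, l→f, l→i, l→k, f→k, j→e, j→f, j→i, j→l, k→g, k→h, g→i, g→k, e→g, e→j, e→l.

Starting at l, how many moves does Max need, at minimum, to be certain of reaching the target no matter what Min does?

A0 = {i}
A1: add {g} — g (Max) has g→i.
A2: add {e, k} — e (Max) has e→g; k (Max) has k→g.
A3: add {f, h} — f (Max) has f→k; h (Max) has h→k.
A4: add {l} — l (Min): all of {f, i, k} already in.
l enters the attractor at level 4, so Max can force the target in 4 moves from there.

4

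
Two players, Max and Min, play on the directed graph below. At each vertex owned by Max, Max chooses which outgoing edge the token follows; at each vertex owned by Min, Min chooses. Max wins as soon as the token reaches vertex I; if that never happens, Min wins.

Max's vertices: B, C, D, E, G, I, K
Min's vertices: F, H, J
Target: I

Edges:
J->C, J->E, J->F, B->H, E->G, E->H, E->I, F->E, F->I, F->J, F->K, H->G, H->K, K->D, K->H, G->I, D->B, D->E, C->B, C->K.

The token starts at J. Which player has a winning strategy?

Min

A0 = {I}
A1: add {E, G} — E (Max) has E→I; G (Max) has G→I.
A2: add {D} — D (Max) has D→E.
A3: add {K} — K (Max) has K→D.
A4: add {C, H} — C (Max) has C→K; H (Min): all of {G, K} already in.
A5: add {B} — B (Max) has B→H.
A6 = A5; e.g. F (Min) can still go to J. Fixed point.
J never enters the attractor, so Min can avoid the target forever.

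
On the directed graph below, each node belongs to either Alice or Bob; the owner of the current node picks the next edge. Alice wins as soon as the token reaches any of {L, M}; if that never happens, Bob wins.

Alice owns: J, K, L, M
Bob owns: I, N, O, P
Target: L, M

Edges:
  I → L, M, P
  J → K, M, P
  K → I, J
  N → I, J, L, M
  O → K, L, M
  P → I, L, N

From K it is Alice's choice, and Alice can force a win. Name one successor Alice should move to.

A0 = {L, M}
A1: add {J} — J (Alice) has J→M.
A2: add {K} — K (Alice) has K→J.
A3: add {O} — O (Bob): all of {K, L, M} already in.
A4 = A3; e.g. I (Bob) can still go to P. Fixed point.
From K, successor J is in the attractor (rank 1); the other successor I is not.

J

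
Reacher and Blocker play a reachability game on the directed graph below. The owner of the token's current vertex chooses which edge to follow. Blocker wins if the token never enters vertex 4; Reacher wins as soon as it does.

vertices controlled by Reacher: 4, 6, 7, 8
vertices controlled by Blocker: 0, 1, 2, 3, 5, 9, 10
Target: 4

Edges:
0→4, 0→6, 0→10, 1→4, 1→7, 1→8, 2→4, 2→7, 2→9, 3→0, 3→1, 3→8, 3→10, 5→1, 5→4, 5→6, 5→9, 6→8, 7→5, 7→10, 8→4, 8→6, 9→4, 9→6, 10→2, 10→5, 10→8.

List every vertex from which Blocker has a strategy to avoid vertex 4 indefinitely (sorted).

A0 = {4}
A1: add {8} — 8 (Reacher) has 8→4.
A2: add {6} — 6 (Reacher) has 6→8.
A3: add {9} — 9 (Blocker): all of {4, 6} already in.
A4 = A3; e.g. 0 (Blocker) can still go to 10. Fixed point.
Reacher's attractor = {4, 6, 8, 9}; Blocker avoids the target exactly from the complement.

0, 1, 2, 3, 5, 7, 10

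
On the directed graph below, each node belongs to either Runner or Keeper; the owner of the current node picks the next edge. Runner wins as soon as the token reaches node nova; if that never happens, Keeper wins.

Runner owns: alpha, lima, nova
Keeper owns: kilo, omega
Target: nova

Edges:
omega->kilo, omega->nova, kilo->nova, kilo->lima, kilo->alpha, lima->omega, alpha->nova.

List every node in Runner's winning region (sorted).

A0 = {nova}
A1: add {alpha} — alpha (Runner) has alpha→nova.
A2 = A1; e.g. kilo (Keeper) can still go to lima. Fixed point.
Runner's winning region = {alpha, nova}.

alpha, nova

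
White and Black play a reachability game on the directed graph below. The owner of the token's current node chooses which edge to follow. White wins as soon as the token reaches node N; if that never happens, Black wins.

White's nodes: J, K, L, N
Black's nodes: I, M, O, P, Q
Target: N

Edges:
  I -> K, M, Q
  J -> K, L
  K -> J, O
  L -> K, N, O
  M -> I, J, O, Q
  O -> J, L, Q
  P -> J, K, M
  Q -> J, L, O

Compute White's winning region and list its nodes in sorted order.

J, K, L, N

A0 = {N}
A1: add {L} — L (White) has L→N.
A2: add {J} — J (White) has J→L.
A3: add {K} — K (White) has K→J.
A4 = A3; e.g. I (Black) can still go to M. Fixed point.
White's winning region = {J, K, L, N}.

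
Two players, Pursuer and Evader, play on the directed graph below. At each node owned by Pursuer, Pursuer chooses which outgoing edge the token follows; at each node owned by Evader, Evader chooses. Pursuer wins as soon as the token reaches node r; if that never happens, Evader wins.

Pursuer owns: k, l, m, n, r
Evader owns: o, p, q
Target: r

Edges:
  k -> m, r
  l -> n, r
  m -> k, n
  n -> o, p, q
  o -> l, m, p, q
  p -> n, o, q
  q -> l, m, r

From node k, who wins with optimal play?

Pursuer

A0 = {r}
A1: add {k, l} — k (Pursuer) has k→r; l (Pursuer) has l→r.
k ∈ A1, so Pursuer can force the target.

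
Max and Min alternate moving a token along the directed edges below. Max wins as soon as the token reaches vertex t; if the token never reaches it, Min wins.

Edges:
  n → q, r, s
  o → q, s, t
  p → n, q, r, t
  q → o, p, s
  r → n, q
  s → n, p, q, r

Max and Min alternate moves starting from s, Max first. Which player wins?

Track states (vertex, player-to-move).
A0 = {(t,Max), (t,Min)}
A1: add {(o,Max), (p,Max)}.
A2 = A1; e.g. (n,Max) stays out. (s,Max) never enters ⇒ Min avoids the target.

Min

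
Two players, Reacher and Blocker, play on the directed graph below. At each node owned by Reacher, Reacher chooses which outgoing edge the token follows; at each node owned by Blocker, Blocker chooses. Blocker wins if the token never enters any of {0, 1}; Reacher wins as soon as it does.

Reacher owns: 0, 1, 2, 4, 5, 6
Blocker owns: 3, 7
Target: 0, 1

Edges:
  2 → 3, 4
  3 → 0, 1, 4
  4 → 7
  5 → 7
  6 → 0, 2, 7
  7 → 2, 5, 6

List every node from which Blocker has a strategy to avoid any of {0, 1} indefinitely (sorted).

2, 3, 4, 5, 7

A0 = {0, 1}
A1: add {6} — 6 (Reacher) has 6→0.
A2 = A1; e.g. 2 (Reacher) has no edge into A1. Fixed point.
Reacher's attractor = {0, 1, 6}; Blocker avoids the target exactly from the complement.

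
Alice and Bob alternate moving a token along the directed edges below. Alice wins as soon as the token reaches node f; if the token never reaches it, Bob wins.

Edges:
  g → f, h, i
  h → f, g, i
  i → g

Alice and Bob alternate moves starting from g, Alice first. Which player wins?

Track states (vertex, player-to-move).
A0 = {(f,Alice), (f,Bob)}
A1: add {(g,Alice), (h,Alice)}.
(g,Alice) ∈ A1 ⇒ Alice forces the target.

Alice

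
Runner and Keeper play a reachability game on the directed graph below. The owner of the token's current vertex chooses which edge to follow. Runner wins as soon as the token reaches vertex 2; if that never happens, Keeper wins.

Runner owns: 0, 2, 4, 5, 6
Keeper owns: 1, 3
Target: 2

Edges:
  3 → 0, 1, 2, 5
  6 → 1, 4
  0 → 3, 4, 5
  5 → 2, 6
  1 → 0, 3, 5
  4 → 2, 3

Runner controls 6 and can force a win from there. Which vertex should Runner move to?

A0 = {2}
A1: add {4, 5} — 4 (Runner) has 4→2; 5 (Runner) has 5→2.
A2: add {0, 6} — 0 (Runner) has 0→4; 6 (Runner) has 6→4.
A3 = A2; e.g. 1 (Keeper) can still go to 3. Fixed point.
From 6, successor 4 is in the attractor (rank 1); the other successor 1 is not.

4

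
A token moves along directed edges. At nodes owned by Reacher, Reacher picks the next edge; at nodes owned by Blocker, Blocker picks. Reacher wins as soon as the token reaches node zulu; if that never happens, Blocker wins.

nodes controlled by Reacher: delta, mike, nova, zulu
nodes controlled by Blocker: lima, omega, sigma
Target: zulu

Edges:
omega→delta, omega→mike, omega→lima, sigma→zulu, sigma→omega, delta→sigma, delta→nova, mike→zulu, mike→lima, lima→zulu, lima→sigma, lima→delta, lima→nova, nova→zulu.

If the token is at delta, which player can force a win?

Reacher

A0 = {zulu}
A1: add {mike, nova} — mike (Reacher) has mike→zulu; nova (Reacher) has nova→zulu.
A2: add {delta} — delta (Reacher) has delta→nova.
A3 = A2; e.g. omega (Blocker) can still go to lima. Fixed point.
delta ∈ A2, so Reacher can force the target.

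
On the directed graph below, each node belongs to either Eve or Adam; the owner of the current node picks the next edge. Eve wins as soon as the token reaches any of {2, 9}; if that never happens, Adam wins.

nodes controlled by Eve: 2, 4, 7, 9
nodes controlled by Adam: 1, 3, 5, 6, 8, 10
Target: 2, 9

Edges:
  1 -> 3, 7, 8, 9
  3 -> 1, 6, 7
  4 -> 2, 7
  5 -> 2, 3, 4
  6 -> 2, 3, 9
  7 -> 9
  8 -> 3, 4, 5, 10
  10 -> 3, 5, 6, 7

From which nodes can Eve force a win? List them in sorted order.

A0 = {2, 9}
A1: add {4, 7} — 4 (Eve) has 4→2; 7 (Eve) has 7→9.
A2 = A1; e.g. 1 (Adam) can still go to 3. Fixed point.
Eve's winning region = {2, 4, 7, 9}.

2, 4, 7, 9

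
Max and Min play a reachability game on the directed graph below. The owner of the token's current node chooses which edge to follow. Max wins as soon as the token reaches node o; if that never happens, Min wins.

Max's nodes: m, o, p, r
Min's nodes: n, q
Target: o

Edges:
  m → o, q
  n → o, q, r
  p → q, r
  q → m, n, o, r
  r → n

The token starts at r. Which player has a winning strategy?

Min

A0 = {o}
A1: add {m} — m (Max) has m→o.
A2 = A1; e.g. n (Min) can still go to q. Fixed point.
r never enters the attractor, so Min can avoid the target forever.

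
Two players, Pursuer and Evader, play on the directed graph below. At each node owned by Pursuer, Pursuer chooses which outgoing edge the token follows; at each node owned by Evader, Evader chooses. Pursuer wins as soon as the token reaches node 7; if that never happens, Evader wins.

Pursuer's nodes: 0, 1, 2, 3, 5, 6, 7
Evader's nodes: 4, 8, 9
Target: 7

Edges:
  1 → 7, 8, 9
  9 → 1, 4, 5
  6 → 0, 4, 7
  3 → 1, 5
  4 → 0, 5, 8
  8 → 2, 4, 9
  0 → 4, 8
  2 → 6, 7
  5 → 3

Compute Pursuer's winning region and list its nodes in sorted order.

1, 2, 3, 5, 6, 7

A0 = {7}
A1: add {1, 2, 6} — 1 (Pursuer) has 1→7; 2 (Pursuer) has 2→7; 6 (Pursuer) has 6→7.
A2: add {3} — 3 (Pursuer) has 3→1.
A3: add {5} — 5 (Pursuer) has 5→3.
A4 = A3; e.g. 0 (Pursuer) has no edge into A3. Fixed point.
Pursuer's winning region = {1, 2, 3, 5, 6, 7}.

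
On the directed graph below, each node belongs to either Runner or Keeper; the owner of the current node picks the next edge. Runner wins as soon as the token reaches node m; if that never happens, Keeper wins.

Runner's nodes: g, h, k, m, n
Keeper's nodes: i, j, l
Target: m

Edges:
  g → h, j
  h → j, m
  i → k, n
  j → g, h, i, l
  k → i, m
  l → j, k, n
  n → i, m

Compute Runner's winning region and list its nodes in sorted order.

g, h, i, k, m, n

A0 = {m}
A1: add {h, k, n} — h (Runner) has h→m; k (Runner) has k→m; n (Runner) has n→m.
A2: add {g, i} — g (Runner) has g→h; i (Keeper): all of {k, n} already in.
A3 = A2; e.g. j (Keeper) can still go to l. Fixed point.
Runner's winning region = {g, h, i, k, m, n}.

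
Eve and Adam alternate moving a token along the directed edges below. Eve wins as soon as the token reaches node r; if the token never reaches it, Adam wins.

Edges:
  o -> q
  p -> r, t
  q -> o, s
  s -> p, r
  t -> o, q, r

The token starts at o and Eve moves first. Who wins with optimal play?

Adam

Track states (vertex, player-to-move).
A0 = {(r,Eve), (r,Adam)}
A1: add {(p,Eve), (s,Eve), (t,Eve)}.
A2: add {(p,Adam), (s,Adam)}.
A3: add {(q,Eve)}.
A4: add {(o,Adam)}.
A5 = A4; e.g. (o,Eve) stays out. (o,Eve) never enters ⇒ Adam avoids the target.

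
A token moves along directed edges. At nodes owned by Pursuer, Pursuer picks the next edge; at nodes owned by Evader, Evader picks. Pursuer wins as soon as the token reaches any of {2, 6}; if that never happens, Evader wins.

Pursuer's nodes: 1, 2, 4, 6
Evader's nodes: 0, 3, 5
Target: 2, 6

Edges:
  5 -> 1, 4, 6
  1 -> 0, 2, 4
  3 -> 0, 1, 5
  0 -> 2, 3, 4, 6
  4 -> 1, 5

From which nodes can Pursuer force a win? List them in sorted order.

1, 2, 4, 5, 6

A0 = {2, 6}
A1: add {1} — 1 (Pursuer) has 1→2.
A2: add {4} — 4 (Pursuer) has 4→1.
A3: add {5} — 5 (Evader): all of {1, 4, 6} already in.
A4 = A3; e.g. 0 (Evader) can still go to 3. Fixed point.
Pursuer's winning region = {1, 2, 4, 5, 6}.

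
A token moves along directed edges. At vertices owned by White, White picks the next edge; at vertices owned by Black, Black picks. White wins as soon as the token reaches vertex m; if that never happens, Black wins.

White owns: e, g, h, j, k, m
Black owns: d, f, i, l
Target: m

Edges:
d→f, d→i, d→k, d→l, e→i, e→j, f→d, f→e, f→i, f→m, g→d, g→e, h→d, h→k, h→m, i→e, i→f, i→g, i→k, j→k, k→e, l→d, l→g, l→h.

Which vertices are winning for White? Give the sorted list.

A0 = {m}
A1: add {h} — h (White) has h→m.
A2 = A1; e.g. d (Black) can still go to f. Fixed point.
White's winning region = {h, m}.

h, m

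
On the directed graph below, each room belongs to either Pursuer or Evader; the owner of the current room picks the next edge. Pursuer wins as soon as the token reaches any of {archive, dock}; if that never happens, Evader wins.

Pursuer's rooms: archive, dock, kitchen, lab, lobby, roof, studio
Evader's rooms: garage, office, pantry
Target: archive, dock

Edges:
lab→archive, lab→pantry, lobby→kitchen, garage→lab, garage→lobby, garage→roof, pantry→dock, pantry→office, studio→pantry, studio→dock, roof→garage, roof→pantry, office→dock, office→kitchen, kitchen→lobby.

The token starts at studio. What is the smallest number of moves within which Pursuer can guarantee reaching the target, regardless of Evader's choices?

1

A0 = {archive, dock}
A1: add {lab, studio} — lab (Pursuer) has lab→archive; studio (Pursuer) has studio→dock.
A2 = A1; e.g. lobby (Pursuer) has no edge into A1. Fixed point.
studio enters the attractor at level 1, so Pursuer can force the target in 1 move from there.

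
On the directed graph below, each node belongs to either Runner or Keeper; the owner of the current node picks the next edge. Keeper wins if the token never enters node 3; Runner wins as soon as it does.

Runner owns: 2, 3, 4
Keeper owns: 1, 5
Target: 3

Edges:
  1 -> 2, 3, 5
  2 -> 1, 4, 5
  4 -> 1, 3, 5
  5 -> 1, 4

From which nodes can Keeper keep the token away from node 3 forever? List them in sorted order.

A0 = {3}
A1: add {4} — 4 (Runner) has 4→3.
A2: add {2} — 2 (Runner) has 2→4.
A3 = A2; e.g. 1 (Keeper) can still go to 5. Fixed point.
Runner's attractor = {2, 3, 4}; Keeper avoids the target exactly from the complement.

1, 5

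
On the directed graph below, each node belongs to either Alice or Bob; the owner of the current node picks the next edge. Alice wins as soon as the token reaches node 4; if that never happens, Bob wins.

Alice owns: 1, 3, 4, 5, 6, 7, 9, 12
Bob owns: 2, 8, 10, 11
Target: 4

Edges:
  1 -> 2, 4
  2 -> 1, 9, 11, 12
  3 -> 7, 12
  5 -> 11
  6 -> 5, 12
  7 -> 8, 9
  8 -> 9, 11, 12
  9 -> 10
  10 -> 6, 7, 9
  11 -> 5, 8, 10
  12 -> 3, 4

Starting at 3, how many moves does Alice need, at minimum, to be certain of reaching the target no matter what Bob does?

A0 = {4}
A1: add {1, 12} — 1 (Alice) has 1→4; 12 (Alice) has 12→4.
A2: add {3, 6} — 3 (Alice) has 3→12; 6 (Alice) has 6→12.
A3 = A2; e.g. 2 (Bob) can still go to 9. Fixed point.
3 enters the attractor at level 2, so Alice can force the target in 2 moves from there.

2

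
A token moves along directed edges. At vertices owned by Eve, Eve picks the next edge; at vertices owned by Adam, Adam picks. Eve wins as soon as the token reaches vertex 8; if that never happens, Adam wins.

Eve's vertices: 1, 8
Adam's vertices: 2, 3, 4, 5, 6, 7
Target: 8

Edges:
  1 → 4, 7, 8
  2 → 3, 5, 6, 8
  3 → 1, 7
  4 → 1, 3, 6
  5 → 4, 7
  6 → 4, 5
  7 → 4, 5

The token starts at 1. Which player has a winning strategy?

Eve

A0 = {8}
A1: add {1} — 1 (Eve) has 1→8.
A2 = A1; e.g. 2 (Adam) can still go to 3. Fixed point.
1 ∈ A1, so Eve can force the target.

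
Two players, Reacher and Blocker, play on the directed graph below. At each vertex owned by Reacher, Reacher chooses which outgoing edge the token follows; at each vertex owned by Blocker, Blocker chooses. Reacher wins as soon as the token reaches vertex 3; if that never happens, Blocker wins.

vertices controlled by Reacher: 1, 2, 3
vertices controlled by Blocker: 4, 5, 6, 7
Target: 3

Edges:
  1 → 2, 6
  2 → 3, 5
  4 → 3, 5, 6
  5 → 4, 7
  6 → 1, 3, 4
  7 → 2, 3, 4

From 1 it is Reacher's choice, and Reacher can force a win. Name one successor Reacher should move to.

2

A0 = {3}
A1: add {2} — 2 (Reacher) has 2→3.
A2: add {1} — 1 (Reacher) has 1→2.
A3 = A2; e.g. 4 (Blocker) can still go to 5. Fixed point.
From 1, successor 2 is in the attractor (rank 1); the other successor 6 is not.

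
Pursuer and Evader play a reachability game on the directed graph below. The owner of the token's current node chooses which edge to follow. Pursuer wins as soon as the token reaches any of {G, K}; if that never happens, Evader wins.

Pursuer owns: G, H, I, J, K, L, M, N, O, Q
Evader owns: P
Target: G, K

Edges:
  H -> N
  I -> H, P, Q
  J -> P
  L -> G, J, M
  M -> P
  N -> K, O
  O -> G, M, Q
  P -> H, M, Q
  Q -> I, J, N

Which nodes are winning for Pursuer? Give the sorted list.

A0 = {G, K}
A1: add {L, N, O} — L (Pursuer) has L→G; N (Pursuer) has N→K; O (Pursuer) has O→G.
A2: add {H, Q} — H (Pursuer) has H→N; Q (Pursuer) has Q→N.
A3: add {I} — I (Pursuer) has I→H.
A4 = A3; e.g. J (Pursuer) has no edge into A3. Fixed point.
Pursuer's winning region = {G, H, I, K, L, N, O, Q}.

G, H, I, K, L, N, O, Q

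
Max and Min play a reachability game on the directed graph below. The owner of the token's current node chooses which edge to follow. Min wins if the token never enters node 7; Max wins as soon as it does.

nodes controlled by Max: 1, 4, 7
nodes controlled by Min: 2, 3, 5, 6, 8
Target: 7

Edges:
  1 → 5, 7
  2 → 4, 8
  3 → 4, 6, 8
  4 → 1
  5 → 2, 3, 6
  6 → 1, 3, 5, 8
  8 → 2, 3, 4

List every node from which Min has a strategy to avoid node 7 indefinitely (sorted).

2, 3, 5, 6, 8

A0 = {7}
A1: add {1} — 1 (Max) has 1→7.
A2: add {4} — 4 (Max) has 4→1.
A3 = A2; e.g. 2 (Min) can still go to 8. Fixed point.
Max's attractor = {1, 4, 7}; Min avoids the target exactly from the complement.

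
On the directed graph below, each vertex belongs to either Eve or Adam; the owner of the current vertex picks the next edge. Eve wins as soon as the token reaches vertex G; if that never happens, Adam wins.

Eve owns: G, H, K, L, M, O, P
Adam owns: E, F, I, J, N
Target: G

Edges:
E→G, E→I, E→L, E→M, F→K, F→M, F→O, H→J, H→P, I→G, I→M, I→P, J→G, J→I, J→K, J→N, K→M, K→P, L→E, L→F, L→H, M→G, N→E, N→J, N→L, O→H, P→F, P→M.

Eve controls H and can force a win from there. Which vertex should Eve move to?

A0 = {G}
A1: add {M} — M (Eve) has M→G.
A2: add {K, P} — K (Eve) has K→M; P (Eve) has P→M.
A3: add {H, I} — H (Eve) has H→P; I (Adam): all of {G, M, P} already in.
A4: add {L, O} — L (Eve) has L→H; O (Eve) has O→H.
A5: add {E, F} — E (Adam): all of {G, I, L, M} already in; F (Adam): all of {K, M, O} already in.
A6 = A5; e.g. J (Adam) can still go to N. Fixed point.
From H, successor P is in the attractor (rank 2); the other successor J is not.

P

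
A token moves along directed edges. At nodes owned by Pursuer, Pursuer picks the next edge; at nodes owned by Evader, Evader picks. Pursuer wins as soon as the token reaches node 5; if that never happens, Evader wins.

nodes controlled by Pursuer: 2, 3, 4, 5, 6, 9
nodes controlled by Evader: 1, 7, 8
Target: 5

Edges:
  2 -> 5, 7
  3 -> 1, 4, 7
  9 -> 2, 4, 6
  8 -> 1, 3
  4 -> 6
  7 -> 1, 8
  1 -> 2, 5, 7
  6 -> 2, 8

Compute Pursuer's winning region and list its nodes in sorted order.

A0 = {5}
A1: add {2} — 2 (Pursuer) has 2→5.
A2: add {6, 9} — 6 (Pursuer) has 6→2; 9 (Pursuer) has 9→2.
A3: add {4} — 4 (Pursuer) has 4→6.
A4: add {3} — 3 (Pursuer) has 3→4.
A5 = A4; e.g. 1 (Evader) can still go to 7. Fixed point.
Pursuer's winning region = {2, 3, 4, 5, 6, 9}.

2, 3, 4, 5, 6, 9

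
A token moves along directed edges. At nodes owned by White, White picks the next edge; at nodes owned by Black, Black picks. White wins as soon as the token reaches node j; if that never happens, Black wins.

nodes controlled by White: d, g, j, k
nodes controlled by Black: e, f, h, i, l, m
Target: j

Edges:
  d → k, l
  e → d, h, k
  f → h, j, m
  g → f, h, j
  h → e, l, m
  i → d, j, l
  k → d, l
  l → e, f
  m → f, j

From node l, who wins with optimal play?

A0 = {j}
A1: add {g} — g (White) has g→j.
A2 = A1; e.g. d (White) has no edge into A1. Fixed point.
l never enters the attractor, so Black can avoid the target forever.

Black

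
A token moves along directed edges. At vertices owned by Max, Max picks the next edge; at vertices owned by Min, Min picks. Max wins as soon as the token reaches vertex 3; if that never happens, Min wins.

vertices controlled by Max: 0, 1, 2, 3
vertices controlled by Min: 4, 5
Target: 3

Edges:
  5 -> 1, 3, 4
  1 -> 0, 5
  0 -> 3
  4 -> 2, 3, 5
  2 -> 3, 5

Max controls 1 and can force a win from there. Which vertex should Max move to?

0

A0 = {3}
A1: add {0, 2} — 0 (Max) has 0→3; 2 (Max) has 2→3.
A2: add {1} — 1 (Max) has 1→0.
A3 = A2; e.g. 4 (Min) can still go to 5. Fixed point.
From 1, successor 0 is in the attractor (rank 1); the other successor 5 is not.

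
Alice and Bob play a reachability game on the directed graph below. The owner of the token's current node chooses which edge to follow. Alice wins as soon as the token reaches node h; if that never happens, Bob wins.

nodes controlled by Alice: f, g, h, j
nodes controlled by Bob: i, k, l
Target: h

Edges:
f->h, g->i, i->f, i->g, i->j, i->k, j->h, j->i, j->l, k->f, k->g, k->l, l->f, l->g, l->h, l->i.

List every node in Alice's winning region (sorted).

f, h, j

A0 = {h}
A1: add {f, j} — f (Alice) has f→h; j (Alice) has j→h.
A2 = A1; e.g. g (Alice) has no edge into A1. Fixed point.
Alice's winning region = {f, h, j}.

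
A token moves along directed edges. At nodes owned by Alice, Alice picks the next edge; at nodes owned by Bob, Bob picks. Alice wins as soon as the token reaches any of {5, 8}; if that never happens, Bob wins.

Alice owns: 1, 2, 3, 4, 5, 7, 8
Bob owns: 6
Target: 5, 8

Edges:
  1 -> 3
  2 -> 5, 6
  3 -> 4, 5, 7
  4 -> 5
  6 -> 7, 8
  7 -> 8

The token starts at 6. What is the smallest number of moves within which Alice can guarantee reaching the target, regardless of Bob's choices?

A0 = {5, 8}
A1: add {2, 3, 4, 7} — 2 (Alice) has 2→5; 3 (Alice) has 3→5; 4 (Alice) has 4→5; 7 (Alice) has 7→8.
A2: add {1, 6} — 1 (Alice) has 1→3; 6 (Bob): all of {7, 8} already in.
A2 = all vertices. Fixed point.
6 enters the attractor at level 2, so Alice can force the target in 2 moves from there.

2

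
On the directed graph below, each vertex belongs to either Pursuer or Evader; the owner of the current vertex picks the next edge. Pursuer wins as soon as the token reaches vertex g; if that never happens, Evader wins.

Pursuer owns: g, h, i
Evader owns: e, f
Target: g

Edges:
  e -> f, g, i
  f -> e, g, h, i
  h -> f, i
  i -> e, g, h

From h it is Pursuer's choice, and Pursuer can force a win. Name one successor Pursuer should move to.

i

A0 = {g}
A1: add {i} — i (Pursuer) has i→g.
A2: add {h} — h (Pursuer) has h→i.
A3 = A2; e.g. e (Evader) can still go to f. Fixed point.
From h, successor i is in the attractor (rank 1); the other successor f is not.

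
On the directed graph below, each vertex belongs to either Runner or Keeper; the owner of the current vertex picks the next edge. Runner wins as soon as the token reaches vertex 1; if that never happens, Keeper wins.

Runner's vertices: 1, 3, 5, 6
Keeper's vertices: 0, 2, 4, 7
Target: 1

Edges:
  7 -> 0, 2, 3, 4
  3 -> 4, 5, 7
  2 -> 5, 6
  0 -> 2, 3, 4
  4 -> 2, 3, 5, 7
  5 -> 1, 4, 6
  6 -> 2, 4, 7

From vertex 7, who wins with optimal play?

Keeper

A0 = {1}
A1: add {5} — 5 (Runner) has 5→1.
A2: add {3} — 3 (Runner) has 3→5.
A3 = A2; e.g. 0 (Keeper) can still go to 2. Fixed point.
7 never enters the attractor, so Keeper can avoid the target forever.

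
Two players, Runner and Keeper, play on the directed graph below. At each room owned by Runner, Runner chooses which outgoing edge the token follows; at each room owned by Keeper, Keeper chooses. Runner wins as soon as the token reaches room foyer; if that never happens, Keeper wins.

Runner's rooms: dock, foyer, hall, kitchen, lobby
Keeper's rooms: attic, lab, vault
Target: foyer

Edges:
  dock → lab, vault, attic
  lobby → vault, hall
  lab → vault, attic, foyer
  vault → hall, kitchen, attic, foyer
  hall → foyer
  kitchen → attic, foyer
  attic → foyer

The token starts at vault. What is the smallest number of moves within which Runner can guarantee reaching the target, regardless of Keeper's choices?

A0 = {foyer}
A1: add {attic, hall, kitchen} — hall (Runner) has hall→foyer; kitchen (Runner) has kitchen→foyer; attic (Keeper): all of {foyer} already in.
A2: add {dock, lobby, vault} — dock (Runner) has dock→attic; lobby (Runner) has lobby→hall; vault (Keeper): all of {hall, kitchen, attic, foyer} already in.
vault enters the attractor at level 2, so Runner can force the target in 2 moves from there.

2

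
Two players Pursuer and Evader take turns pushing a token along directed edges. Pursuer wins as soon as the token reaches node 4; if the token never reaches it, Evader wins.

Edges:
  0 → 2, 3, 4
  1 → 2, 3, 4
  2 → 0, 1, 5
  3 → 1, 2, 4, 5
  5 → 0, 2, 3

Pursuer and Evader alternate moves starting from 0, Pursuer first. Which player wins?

Pursuer

Track states (vertex, player-to-move).
A0 = {(4,Pursuer), (4,Evader)}
A1: add {(0,Pursuer), (1,Pursuer), (3,Pursuer)}.
(0,Pursuer) ∈ A1 ⇒ Pursuer forces the target.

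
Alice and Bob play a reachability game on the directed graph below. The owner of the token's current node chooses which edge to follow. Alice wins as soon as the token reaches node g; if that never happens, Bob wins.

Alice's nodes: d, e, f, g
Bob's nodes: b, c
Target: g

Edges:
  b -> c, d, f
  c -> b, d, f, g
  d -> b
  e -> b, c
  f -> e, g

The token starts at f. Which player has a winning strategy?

A0 = {g}
A1: add {f} — f (Alice) has f→g.
A2 = A1; e.g. b (Bob) can still go to c. Fixed point.
f ∈ A1, so Alice can force the target.

Alice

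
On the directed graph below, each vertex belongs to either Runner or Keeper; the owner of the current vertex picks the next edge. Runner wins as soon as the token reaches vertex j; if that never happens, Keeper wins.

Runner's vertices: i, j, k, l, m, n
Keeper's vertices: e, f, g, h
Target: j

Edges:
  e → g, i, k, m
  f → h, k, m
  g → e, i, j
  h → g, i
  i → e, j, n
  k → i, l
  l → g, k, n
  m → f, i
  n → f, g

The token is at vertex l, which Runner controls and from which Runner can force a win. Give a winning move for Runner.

A0 = {j}
A1: add {i} — i (Runner) has i→j.
A2: add {k, m} — k (Runner) has k→i; m (Runner) has m→i.
A3: add {l} — l (Runner) has l→k.
A4 = A3; e.g. e (Keeper) can still go to g. Fixed point.
From l, successor k is in the attractor (rank 2); the other successors g, n are not.

k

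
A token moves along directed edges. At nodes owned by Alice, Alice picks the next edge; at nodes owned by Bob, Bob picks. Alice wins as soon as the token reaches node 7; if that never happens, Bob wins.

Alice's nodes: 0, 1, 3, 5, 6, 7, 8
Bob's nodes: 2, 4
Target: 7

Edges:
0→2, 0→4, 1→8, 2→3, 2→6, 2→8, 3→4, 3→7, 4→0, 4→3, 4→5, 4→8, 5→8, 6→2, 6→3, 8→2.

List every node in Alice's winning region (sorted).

A0 = {7}
A1: add {3} — 3 (Alice) has 3→7.
A2: add {6} — 6 (Alice) has 6→3.
A3 = A2; e.g. 0 (Alice) has no edge into A2. Fixed point.
Alice's winning region = {3, 6, 7}.

3, 6, 7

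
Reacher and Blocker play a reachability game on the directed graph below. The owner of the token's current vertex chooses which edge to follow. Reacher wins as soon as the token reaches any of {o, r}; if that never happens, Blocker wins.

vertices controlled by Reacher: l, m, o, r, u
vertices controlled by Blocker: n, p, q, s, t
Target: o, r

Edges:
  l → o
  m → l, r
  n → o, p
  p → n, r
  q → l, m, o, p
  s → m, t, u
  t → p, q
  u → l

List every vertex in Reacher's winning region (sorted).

A0 = {o, r}
A1: add {l, m} — l (Reacher) has l→o; m (Reacher) has m→r.
A2: add {u} — u (Reacher) has u→l.
A3 = A2; e.g. n (Blocker) can still go to p. Fixed point.
Reacher's winning region = {l, m, o, r, u}.

l, m, o, r, u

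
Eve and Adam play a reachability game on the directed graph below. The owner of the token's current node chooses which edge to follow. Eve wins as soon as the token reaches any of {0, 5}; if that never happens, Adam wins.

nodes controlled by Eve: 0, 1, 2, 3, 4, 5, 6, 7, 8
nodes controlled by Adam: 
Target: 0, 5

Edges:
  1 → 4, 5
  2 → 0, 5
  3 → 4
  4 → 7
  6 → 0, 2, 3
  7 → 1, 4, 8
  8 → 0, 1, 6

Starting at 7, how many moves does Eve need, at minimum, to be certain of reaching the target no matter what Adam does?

A0 = {0, 5}
A1: add {1, 2, 6, 8} — 1 (Eve) has 1→5; 2 (Eve) has 2→0; 6 (Eve) has 6→0; 8 (Eve) has 8→0.
A2: add {7} — 7 (Eve) has 7→1.
7 enters the attractor at level 2, so Eve can force the target in 2 moves from there.

2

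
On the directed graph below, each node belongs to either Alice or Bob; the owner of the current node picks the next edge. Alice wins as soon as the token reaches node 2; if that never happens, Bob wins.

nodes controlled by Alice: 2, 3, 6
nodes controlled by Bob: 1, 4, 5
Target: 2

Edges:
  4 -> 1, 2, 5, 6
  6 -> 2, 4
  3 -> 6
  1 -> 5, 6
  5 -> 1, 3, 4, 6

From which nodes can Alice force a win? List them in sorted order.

A0 = {2}
A1: add {6} — 6 (Alice) has 6→2.
A2: add {3} — 3 (Alice) has 3→6.
A3 = A2; e.g. 1 (Bob) can still go to 5. Fixed point.
Alice's winning region = {2, 3, 6}.

2, 3, 6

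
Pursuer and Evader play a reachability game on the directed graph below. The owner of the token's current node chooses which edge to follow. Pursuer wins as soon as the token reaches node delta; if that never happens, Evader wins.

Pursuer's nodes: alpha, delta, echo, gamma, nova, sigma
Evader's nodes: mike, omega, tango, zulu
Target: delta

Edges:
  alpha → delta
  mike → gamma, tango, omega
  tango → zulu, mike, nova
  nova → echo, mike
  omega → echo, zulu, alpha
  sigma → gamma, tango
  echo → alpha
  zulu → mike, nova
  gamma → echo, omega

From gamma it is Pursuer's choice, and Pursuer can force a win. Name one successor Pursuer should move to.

A0 = {delta}
A1: add {alpha} — alpha (Pursuer) has alpha→delta.
A2: add {echo} — echo (Pursuer) has echo→alpha.
A3: add {gamma, nova} — gamma (Pursuer) has gamma→echo; nova (Pursuer) has nova→echo.
A4: add {sigma} — sigma (Pursuer) has sigma→gamma.
A5 = A4; e.g. tango (Evader) can still go to zulu. Fixed point.
From gamma, successor echo is in the attractor (rank 2); the other successor omega is not.

echo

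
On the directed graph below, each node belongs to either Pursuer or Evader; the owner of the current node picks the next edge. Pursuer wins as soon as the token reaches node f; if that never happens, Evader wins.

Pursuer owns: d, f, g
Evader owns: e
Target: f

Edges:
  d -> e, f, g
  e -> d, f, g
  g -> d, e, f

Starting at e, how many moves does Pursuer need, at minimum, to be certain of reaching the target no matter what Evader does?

2

A0 = {f}
A1: add {d, g} — d (Pursuer) has d→f; g (Pursuer) has g→f.
A2: add {e} — e (Evader): all of {d, f, g} already in.
A2 = all vertices. Fixed point.
e enters the attractor at level 2, so Pursuer can force the target in 2 moves from there.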